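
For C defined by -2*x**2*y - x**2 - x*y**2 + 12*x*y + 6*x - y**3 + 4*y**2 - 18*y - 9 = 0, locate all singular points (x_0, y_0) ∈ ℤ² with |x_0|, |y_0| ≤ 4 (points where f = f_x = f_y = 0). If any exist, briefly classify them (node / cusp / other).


Singular points: {(3, 0)}; classification: node.

Compute partial derivatives:
  f_x = -4*x*y - 2*x - y**2 + 12*y + 6.
  f_y = -2*x**2 - 2*x*y + 12*x - 3*y**2 + 8*y - 18.
Scan x_0 ∈ {−4, ..., 4}. For each x_0, f_y(x_0, y) is a polynomial in y; find its integer roots y ∈ {−4, ..., 4}, then test f_x and f at those candidates.
  x = -4: f_y(-4, y) = -3*y**2 + 16*y - 98; no integer root y with |y| ≤ 4.
  x = -3: f_y(-3, y) = -3*y**2 + 14*y - 72; no integer root y with |y| ≤ 4.
  x = -2: f_y(-2, y) = -3*y**2 + 12*y - 50; no integer root y with |y| ≤ 4.
  x = -1: f_y(-1, y) = -3*y**2 + 10*y - 32; no integer root y with |y| ≤ 4.
  x = 0: f_y(0, y) = -3*y**2 + 8*y - 18; no integer root y with |y| ≤ 4.
  x = 1: f_y(1, y) = -3*y**2 + 6*y - 8; no integer root y with |y| ≤ 4.
  x = 2: f_y(2, y) = -3*y**2 + 4*y - 2; no integer root y with |y| ≤ 4.
  x = 3: f_y(3, y) = -3*y**2 + 2*y; vanishes at y ∈ {0}. (3, 0): f_x = 0, f = 0 — SINGULAR.
  x = 4: f_y(4, y) = -3*y**2 - 2; no integer root y with |y| ≤ 4.
Only singular point on the grid: (3, 0).
Classify: substitute x = 3 + u, y = 0 + v and expand: f = -2*u**2*v - u**2 - u*v**2 - v**3 + v**2.
No constant or linear terms (consistent with a singular point). Quadratic part: -u**2 + v**2. Cubic part: -2*u**2*v - u*v**2 - v**3.
The quadratic part v**2 - u**2 = (v − u)(v + u) splits into two distinct linear factors, so there are two distinct tangent lines y − 0 = ±(x − 3) — this is a node (ordinary double point).
Classification: node.


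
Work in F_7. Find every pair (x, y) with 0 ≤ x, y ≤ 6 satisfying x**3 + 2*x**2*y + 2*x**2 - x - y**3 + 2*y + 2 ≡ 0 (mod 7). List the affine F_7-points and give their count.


Affine F_7-points: {(1, 1), (2, 2), (2, 6), (3, 1), (3, 3), (4, 2), (5, 3), (6, 1)}; count = 8.

For each of the 49 pairs (x, y) ∈ F_7², evaluate f(x, y) mod 7. Record the zeros.
  x = 0: [0↦2, 1↦3, 2↦5, 3↦2, 4↦2, 5↦6, 6↦1]  zeros at y ∈ ∅
  x = 1: [0↦4, 1↦0, 2↦4, 3↦3, 4↦5, 5↦4, 6↦1]  zeros at y ∈ {1}
  x = 2: [0↦2, 1↦4, 2↦0, 3↦5, 4↦6, 5↦4, 6↦0]  zeros at y ∈ {2, 6}
  x = 3: [0↦2, 1↦0, 2↦6, 3↦0, 4↦4, 5↦5, 6↦4]  zeros at y ∈ {1, 3}
  x = 4: [0↦3, 1↦1, 2↦0, 3↦1, 4↦5, 5↦6, 6↦5]  zeros at y ∈ {2}
  x = 5: [0↦4, 1↦6, 2↦2, 3↦0, 4↦1, 5↦6, 6↦2]  zeros at y ∈ {3}
  x = 6: [0↦4, 1↦0, 2↦4, 3↦3, 4↦5, 5↦4, 6↦1]  zeros at y ∈ {1}
Collecting zeros: affine points = {(1, 1), (2, 2), (2, 6), (3, 1), (3, 3), (4, 2), (5, 3), (6, 1)}.
Total count |C(F_7)_aff| = 8.


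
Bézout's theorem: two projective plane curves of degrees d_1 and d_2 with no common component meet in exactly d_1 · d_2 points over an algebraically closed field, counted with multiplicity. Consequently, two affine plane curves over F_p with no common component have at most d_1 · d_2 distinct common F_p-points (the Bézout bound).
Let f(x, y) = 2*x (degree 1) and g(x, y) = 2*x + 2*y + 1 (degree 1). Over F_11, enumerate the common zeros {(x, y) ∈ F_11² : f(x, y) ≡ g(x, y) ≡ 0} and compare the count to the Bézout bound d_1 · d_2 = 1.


Common zeros: {(0, 5)}; count = 1; Bézout bound = 1.

deg(f) = 1, deg(g) = 1, so Bézout bound = 1.
Scan x ∈ F_11. For each x, list the y ∈ F_11 with f(x, y) ≡ 0 and those with g(x, y) ≡ 0 (mod 11); the common zeros in that column are the intersection.
  x = 0: f ≡ 0 at y ∈ {0, 1, 2, 3, 4, 5, 6, 7, 8, 9, 10}; g ≡ 0 at y ∈ {5}; common: {5}.
  x = 1: f ≡ 0 at y ∈ ∅; g ≡ 0 at y ∈ {4}; common: ∅.
  x = 2: f ≡ 0 at y ∈ ∅; g ≡ 0 at y ∈ {3}; common: ∅.
  x = 3: f ≡ 0 at y ∈ ∅; g ≡ 0 at y ∈ {2}; common: ∅.
  x = 4: f ≡ 0 at y ∈ ∅; g ≡ 0 at y ∈ {1}; common: ∅.
  x = 5: f ≡ 0 at y ∈ ∅; g ≡ 0 at y ∈ {0}; common: ∅.
  x = 6: f ≡ 0 at y ∈ ∅; g ≡ 0 at y ∈ {10}; common: ∅.
  x = 7: f ≡ 0 at y ∈ ∅; g ≡ 0 at y ∈ {9}; common: ∅.
  x = 8: f ≡ 0 at y ∈ ∅; g ≡ 0 at y ∈ {8}; common: ∅.
  x = 9: f ≡ 0 at y ∈ ∅; g ≡ 0 at y ∈ {7}; common: ∅.
  x = 10: f ≡ 0 at y ∈ ∅; g ≡ 0 at y ∈ {6}; common: ∅.
Collecting: common zeros = {(0, 5)}, so the count is 1.
Comparison with the Bézout bound: 1 ≤ 1 = deg(f)·deg(g), as expected for curves with no common component (the bound is attained).


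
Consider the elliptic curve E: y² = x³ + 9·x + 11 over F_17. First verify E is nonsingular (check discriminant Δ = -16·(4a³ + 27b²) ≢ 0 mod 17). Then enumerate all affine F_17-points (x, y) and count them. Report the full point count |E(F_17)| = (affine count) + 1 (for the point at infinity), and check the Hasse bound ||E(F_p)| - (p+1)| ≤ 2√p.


Affine points = {(1, 2), (1, 15), (4, 3), (4, 14), (6, 3), (6, 14), (7, 3), (7, 14), (8, 0), (10, 8), (10, 9), (11, 8), (11, 9), (13, 8), (13, 9), (14, 5), (14, 12), (15, 6), (15, 11), (16, 1), (16, 16)}; affine count = 21; |E(F_17)| = 22.

Discriminant check: Δ ∝ 4a³ + 27b² = 4·9³ + 27·11² = 4·729 + 27·121 ≡ 12 (mod 17). Nonzero ⇒ E is nonsingular.
For each x ∈ F_17, compute rhs = x³ + 9·x + 11 mod 17, then count y ∈ F_17 with y² ≡ rhs.
  x = 0: rhs = 11, matching y values: none (0 points).
  x = 1: rhs = 4, matching y values: 2, 15 (2 points).
  x = 2: rhs = 3, matching y values: none (0 points).
  x = 3: rhs = 14, matching y values: none (0 points).
  x = 4: rhs = 9, matching y values: 3, 14 (2 points).
  x = 5: rhs = 11, matching y values: none (0 points).
  x = 6: rhs = 9, matching y values: 3, 14 (2 points).
  x = 7: rhs = 9, matching y values: 3, 14 (2 points).
  x = 8: rhs = 0, matching y values: 0 (1 points).
  x = 9: rhs = 5, matching y values: none (0 points).
  x = 10: rhs = 13, matching y values: 8, 9 (2 points).
  x = 11: rhs = 13, matching y values: 8, 9 (2 points).
  x = 12: rhs = 11, matching y values: none (0 points).
  x = 13: rhs = 13, matching y values: 8, 9 (2 points).
  x = 14: rhs = 8, matching y values: 5, 12 (2 points).
  x = 15: rhs = 2, matching y values: 6, 11 (2 points).
  x = 16: rhs = 1, matching y values: 1, 16 (2 points).
Total affine count: 21.
Full point count |E(F_17)| = 21 + 1 = 22.
Hasse bound: |22 − (17+1)| = |4| = 4 ≤ 2√17 ≈ 8.2462 ✓.


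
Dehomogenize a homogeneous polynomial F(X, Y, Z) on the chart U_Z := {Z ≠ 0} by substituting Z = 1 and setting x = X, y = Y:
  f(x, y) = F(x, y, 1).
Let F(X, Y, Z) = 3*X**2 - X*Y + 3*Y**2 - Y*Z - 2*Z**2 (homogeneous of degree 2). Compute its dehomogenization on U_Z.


f(x, y) = 3*x**2 - x*y + 3*y**2 - y - 2

On U_Z we set Z = 1. Each monomial c·X^i·Y^j·Z^k in F becomes c·x^i·y^j·1^k = c·x^i·y^j.
Substituting Z = 1: F(X, Y, 1) = 3*x**2 - x*y + 3*y**2 - y - 2.
Note: deg(f) ≤ deg(F) = 2; strict inequality happens when F is divisible by Z (lost terms).


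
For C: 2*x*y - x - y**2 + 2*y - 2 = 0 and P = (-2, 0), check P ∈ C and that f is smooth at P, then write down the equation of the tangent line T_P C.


Tangent line at P: -x - 2*y - 2 = 0.

Step 1: f(-2, 0) = 0, so P lies on C.
Step 2: partial derivatives
  f_x(x, y) = 2*y - 1, f_y(x, y) = 2*x - 2*y + 2.
  f_x(P) = -1, f_y(P) = -2 (gradient nonzero, so P is smooth).
Step 3: tangent line at P: -1·(x − -2) + -2·(y − 0) = 0.
Expanding: -x - 2*y - 2 = 0.


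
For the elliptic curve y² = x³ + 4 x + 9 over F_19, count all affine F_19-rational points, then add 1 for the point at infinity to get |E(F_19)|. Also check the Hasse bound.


Affine points = {(0, 3), (0, 16), (2, 5), (2, 14), (7, 0), (10, 2), (10, 17), (11, 4), (11, 15), (13, 4), (13, 15), (14, 4), (14, 15), (15, 9), (15, 10), (18, 2), (18, 17)}; affine count = 17; |E(F_19)| = 18.

Discriminant check: Δ ∝ 4a³ + 27b² = 4·4³ + 27·9² = 4·64 + 27·81 ≡ 11 (mod 19). Nonzero ⇒ E is nonsingular.
For each x ∈ F_19, compute rhs = x³ + 4·x + 9 mod 19, then count y ∈ F_19 with y² ≡ rhs.
  x = 0: rhs = 9, matching y values: 3, 16 (2 points).
  x = 1: rhs = 14, matching y values: none (0 points).
  x = 2: rhs = 6, matching y values: 5, 14 (2 points).
  x = 3: rhs = 10, matching y values: none (0 points).
  x = 4: rhs = 13, matching y values: none (0 points).
  x = 5: rhs = 2, matching y values: none (0 points).
  x = 6: rhs = 2, matching y values: none (0 points).
  x = 7: rhs = 0, matching y values: 0 (1 points).
  x = 8: rhs = 2, matching y values: none (0 points).
  x = 9: rhs = 14, matching y values: none (0 points).
  x = 10: rhs = 4, matching y values: 2, 17 (2 points).
  x = 11: rhs = 16, matching y values: 4, 15 (2 points).
  x = 12: rhs = 18, matching y values: none (0 points).
  x = 13: rhs = 16, matching y values: 4, 15 (2 points).
  x = 14: rhs = 16, matching y values: 4, 15 (2 points).
  x = 15: rhs = 5, matching y values: 9, 10 (2 points).
  x = 16: rhs = 8, matching y values: none (0 points).
  x = 17: rhs = 12, matching y values: none (0 points).
  x = 18: rhs = 4, matching y values: 2, 17 (2 points).
Total affine count: 17.
Full point count |E(F_19)| = 17 + 1 = 18.
Hasse bound: |18 − (19+1)| = |-2| = 2 ≤ 2√19 ≈ 8.7178 ✓.


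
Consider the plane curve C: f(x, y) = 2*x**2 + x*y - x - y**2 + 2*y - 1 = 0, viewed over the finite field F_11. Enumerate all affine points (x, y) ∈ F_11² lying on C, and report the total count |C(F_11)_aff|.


Affine F_11-points: {(0, 1), (1, 0), (1, 3), (2, 5), (2, 10), (3, 7), (3, 9), (4, 8), (4, 9), (5, 0), (5, 7), (6, 2), (6, 6), (7, 4), (7, 5), (8, 4), (8, 6), (9, 3), (9, 8), (10, 2), (10, 10)}; count = 21.

For each of the 121 pairs (x, y) ∈ F_11², evaluate f(x, y) mod 11. Record the zeros.
  x = 0: [0↦10, 1↦0, 2↦10, 3↦7, 4↦2, 5↦6, 6↦8, 7↦8, 8↦6, 9↦2, 10↦7]  zeros at y ∈ {1}
  x = 1: [0↦0, 1↦2, 2↦2, 3↦0, 4↦7, 5↦1, 6↦4, 7↦5, 8↦4, 9↦1, 10↦7]  zeros at y ∈ {0, 3}
  x = 2: [0↦5, 1↦8, 2↦9, 3↦8, 4↦5, 5↦0, 6↦4, 7↦6, 8↦6, 9↦4, 10↦0]  zeros at y ∈ {5, 10}
  x = 3: [0↦3, 1↦7, 2↦9, 3↦9, 4↦7, 5↦3, 6↦8, 7↦0, 8↦1, 9↦0, 10↦8]  zeros at y ∈ {7, 9}
  x = 4: [0↦5, 1↦10, 2↦2, 3↦3, 4↦2, 5↦10, 6↦5, 7↦9, 8↦0, 9↦0, 10↦9]  zeros at y ∈ {8, 9}
  x = 5: [0↦0, 1↦6, 2↦10, 3↦1, 4↦1, 5↦10, 6↦6, 7↦0, 8↦3, 9↦4, 10↦3]  zeros at y ∈ {0, 7}
  x = 6: [0↦10, 1↦6, 2↦0, 3↦3, 4↦4, 5↦3, 6↦0, 7↦6, 8↦10, 9↦1, 10↦1]  zeros at y ∈ {2, 6}
  x = 7: [0↦2, 1↦10, 2↦5, 3↦9, 4↦0, 5↦0, 6↦9, 7↦5, 8↦10, 9↦2, 10↦3]  zeros at y ∈ {4, 5}
  x = 8: [0↦9, 1↦7, 2↦3, 3↦8, 4↦0, 5↦1, 6↦0, 7↦8, 8↦3, 9↦7, 10↦9]  zeros at y ∈ {4, 6}
  x = 9: [0↦9, 1↦8, 2↦5, 3↦0, 4↦4, 5↦6, 6↦6, 7↦4, 8↦0, 9↦5, 10↦8]  zeros at y ∈ {3, 8}
  x = 10: [0↦2, 1↦2, 2↦0, 3↦7, 4↦1, 5↦4, 6↦5, 7↦4, 8↦1, 9↦7, 10↦0]  zeros at y ∈ {2, 10}
Collecting zeros: affine points = {(0, 1), (1, 0), (1, 3), (2, 5), (2, 10), (3, 7), (3, 9), (4, 8), (4, 9), (5, 0), (5, 7), (6, 2), (6, 6), (7, 4), (7, 5), (8, 4), (8, 6), (9, 3), (9, 8), (10, 2), (10, 10)}.
Total count |C(F_11)_aff| = 21.


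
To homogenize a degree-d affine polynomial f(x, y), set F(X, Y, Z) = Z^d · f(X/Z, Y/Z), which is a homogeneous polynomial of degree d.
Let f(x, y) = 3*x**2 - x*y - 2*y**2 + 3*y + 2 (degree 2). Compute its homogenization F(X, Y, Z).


F(X, Y, Z) = 3*X**2 - X*Y - 2*Y**2 + 3*Y*Z + 2*Z**2

deg(f) = 2.
Substitute x = X/Z, y = Y/Z into f, then multiply by Z^2.
  monomial 3·x^2·y^0 ↦ 3·X^2·Y^0·Z^0.
  monomial -1·x^1·y^1 ↦ -1·X^1·Y^1·Z^0.
  monomial -2·x^0·y^2 ↦ -2·X^0·Y^2·Z^0.
  monomial 3·x^0·y^1 ↦ 3·X^0·Y^1·Z^1.
  monomial 2·x^0·y^0 ↦ 2·X^0·Y^0·Z^2.
Collecting: F(X, Y, Z) = 3*X**2 - X*Y - 2*Y**2 + 3*Y*Z + 2*Z**2.


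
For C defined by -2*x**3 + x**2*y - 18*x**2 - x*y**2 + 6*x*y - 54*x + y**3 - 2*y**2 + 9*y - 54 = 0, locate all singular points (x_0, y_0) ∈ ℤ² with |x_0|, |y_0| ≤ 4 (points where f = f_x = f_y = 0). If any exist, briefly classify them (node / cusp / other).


Singular points: {(-3, 0)}; classification: cusp.

Compute partial derivatives:
  f_x = -6*x**2 + 2*x*y - 36*x - y**2 + 6*y - 54.
  f_y = x**2 - 2*x*y + 6*x + 3*y**2 - 4*y + 9.
Scan x_0 ∈ {−4, ..., 4}. For each x_0, f_y(x_0, y) is a polynomial in y; find its integer roots y ∈ {−4, ..., 4}, then test f_x and f at those candidates.
  x = -4: f_y(-4, y) = 3*y**2 + 4*y + 1; vanishes at y ∈ {-1}. (-4, -1): f_x = -5 ≠ 0.
  x = -3: f_y(-3, y) = 3*y**2 + 2*y; vanishes at y ∈ {0}. (-3, 0): f_x = 0, f = 0 — SINGULAR.
  x = -2: f_y(-2, y) = 3*y**2 + 1; no integer root y with |y| ≤ 4.
  x = -1: f_y(-1, y) = 3*y**2 - 2*y + 4; no integer root y with |y| ≤ 4.
  x = 0: f_y(0, y) = 3*y**2 - 4*y + 9; no integer root y with |y| ≤ 4.
  x = 1: f_y(1, y) = 3*y**2 - 6*y + 16; no integer root y with |y| ≤ 4.
  x = 2: f_y(2, y) = 3*y**2 - 8*y + 25; no integer root y with |y| ≤ 4.
  x = 3: f_y(3, y) = 3*y**2 - 10*y + 36; no integer root y with |y| ≤ 4.
  x = 4: f_y(4, y) = 3*y**2 - 12*y + 49; no integer root y with |y| ≤ 4.
Only singular point on the grid: (-3, 0).
Classify: substitute x = -3 + u, y = 0 + v and expand: f = -2*u**3 + u**2*v - u*v**2 + v**3 + v**2.
No constant or linear terms (consistent with a singular point). Quadratic part: v**2. Cubic part: -2*u**3 + u**2*v - u*v**2 + v**3.
The quadratic part v**2 is a perfect square, so there is a single (double) tangent line v = 0, i.e. y = 0. Restricting the cubic part to that line (v = 0) leaves -2*u**3 ≠ 0, so f is not divisible by v and the branch is v² ≈ 2*u**3 to lowest order — this is a cusp.
Classification: cusp.


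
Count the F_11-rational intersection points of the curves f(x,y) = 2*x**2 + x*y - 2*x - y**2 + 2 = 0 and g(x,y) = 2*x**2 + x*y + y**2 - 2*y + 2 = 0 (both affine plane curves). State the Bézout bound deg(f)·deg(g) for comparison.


Common zeros: {(10, 8)}; count = 1; Bézout bound = 4.

deg(f) = 2, deg(g) = 2, so Bézout bound = 4.
Scan x ∈ F_11. For each x, list the y ∈ F_11 with f(x, y) ≡ 0 and those with g(x, y) ≡ 0 (mod 11); the common zeros in that column are the intersection.
  x = 0: f ≡ 0 at y ∈ ∅; g ≡ 0 at y ∈ ∅; common: ∅.
  x = 1: f ≡ 0 at y ∈ {2, 10}; g ≡ 0 at y ∈ ∅; common: ∅.
  x = 2: f ≡ 0 at y ∈ ∅; g ≡ 0 at y ∈ {1, 10}; common: ∅.
  x = 3: f ≡ 0 at y ∈ ∅; g ≡ 0 at y ∈ {1, 9}; common: ∅.
  x = 4: f ≡ 0 at y ∈ ∅; g ≡ 0 at y ∈ {10}; common: ∅.
  x = 5: f ≡ 0 at y ∈ ∅; g ≡ 0 at y ∈ ∅; common: ∅.
  x = 6: f ≡ 0 at y ∈ {7, 10}; g ≡ 0 at y ∈ ∅; common: ∅.
  x = 7: f ≡ 0 at y ∈ ∅; g ≡ 0 at y ∈ ∅; common: ∅.
  x = 8: f ≡ 0 at y ∈ {1, 7}; g ≡ 0 at y ∈ {8}; common: ∅.
  x = 9: f ≡ 0 at y ∈ {1, 8}; g ≡ 0 at y ∈ {6, 9}; common: ∅.
  x = 10: f ≡ 0 at y ∈ {2, 8}; g ≡ 0 at y ∈ {6, 8}; common: {8}.
Collecting: common zeros = {(10, 8)}, so the count is 1.
Comparison with the Bézout bound: 1 ≤ 4 = deg(f)·deg(g), as expected for curves with no common component (the affine F_11-count falls short of the bound because intersections may lie at infinity, over extension fields, or carry multiplicity).


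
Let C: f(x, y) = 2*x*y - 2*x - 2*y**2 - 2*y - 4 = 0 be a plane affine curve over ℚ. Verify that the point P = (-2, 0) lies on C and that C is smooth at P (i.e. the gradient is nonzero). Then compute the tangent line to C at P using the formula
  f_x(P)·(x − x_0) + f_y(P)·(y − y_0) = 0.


Tangent line at P: -2*x - 6*y - 4 = 0.

Step 1: f(-2, 0) = 0, so P lies on C.
Step 2: partial derivatives
  f_x(x, y) = 2*y - 2, f_y(x, y) = 2*x - 4*y - 2.
  f_x(P) = -2, f_y(P) = -6 (gradient nonzero, so P is smooth).
Step 3: tangent line at P: -2·(x − -2) + -6·(y − 0) = 0.
Expanding: -2*x - 6*y - 4 = 0.


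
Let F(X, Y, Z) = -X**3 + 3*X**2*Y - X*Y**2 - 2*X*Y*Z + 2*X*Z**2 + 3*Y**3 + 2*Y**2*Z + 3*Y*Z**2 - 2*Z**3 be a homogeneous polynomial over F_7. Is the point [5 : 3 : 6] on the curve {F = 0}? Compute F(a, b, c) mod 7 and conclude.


F(5,3,6) ≡ 1 (mod 7); P is NOT on the curve.

Evaluate F(5, 3, 6) term-by-term (mod 7).
  -X**3 ↦ -1·125·1·1 = -125
  3*X**2*Y ↦ 3·25·3·1 = 225
  -X*Y**2 ↦ -1·5·9·1 = -45
  -2*X*Y*Z ↦ -2·5·3·6 = -180
  2*X*Z**2 ↦ 2·5·1·36 = 360
  3*Y**3 ↦ 3·1·27·1 = 81
  2*Y**2*Z ↦ 2·1·9·6 = 108
  3*Y*Z**2 ↦ 3·1·3·36 = 324
  -2*Z**3 ↦ -2·1·1·216 = -432
Sum: F(5, 3, 6) = (-125) + (225) + (-45) + (-180) + (360) + (81) + (108) + (324) + (-432) = 316.
Reducing mod 7: 316 ≡ 1 (mod 7).
Since F(a, b, c) ≡ 1 ≠ 0 (mod 7), P does NOT lie on the curve.


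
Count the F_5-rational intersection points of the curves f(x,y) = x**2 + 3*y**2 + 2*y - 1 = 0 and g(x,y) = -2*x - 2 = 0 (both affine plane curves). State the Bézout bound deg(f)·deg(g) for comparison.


Common zeros: {(4, 0), (4, 1)}; count = 2; Bézout bound = 2.

deg(f) = 2, deg(g) = 1, so Bézout bound = 2.
Scan x ∈ F_5. For each x, list the y ∈ F_5 with f(x, y) ≡ 0 and those with g(x, y) ≡ 0 (mod 5); the common zeros in that column are the intersection.
  x = 0: f ≡ 0 at y ∈ {2, 4}; g ≡ 0 at y ∈ ∅; common: ∅.
  x = 1: f ≡ 0 at y ∈ {0, 1}; g ≡ 0 at y ∈ ∅; common: ∅.
  x = 2: f ≡ 0 at y ∈ ∅; g ≡ 0 at y ∈ ∅; common: ∅.
  x = 3: f ≡ 0 at y ∈ ∅; g ≡ 0 at y ∈ ∅; common: ∅.
  x = 4: f ≡ 0 at y ∈ {0, 1}; g ≡ 0 at y ∈ {0, 1, 2, 3, 4}; common: {0, 1}.
Collecting: common zeros = {(4, 0), (4, 1)}, so the count is 2.
Comparison with the Bézout bound: 2 ≤ 2 = deg(f)·deg(g), as expected for curves with no common component (the bound is attained).


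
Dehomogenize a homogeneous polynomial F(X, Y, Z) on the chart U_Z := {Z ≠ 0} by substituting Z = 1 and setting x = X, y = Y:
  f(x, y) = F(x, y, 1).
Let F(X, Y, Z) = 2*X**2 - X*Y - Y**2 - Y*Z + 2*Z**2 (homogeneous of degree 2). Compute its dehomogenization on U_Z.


f(x, y) = 2*x**2 - x*y - y**2 - y + 2

On U_Z we set Z = 1. Each monomial c·X^i·Y^j·Z^k in F becomes c·x^i·y^j·1^k = c·x^i·y^j.
Substituting Z = 1: F(X, Y, 1) = 2*x**2 - x*y - y**2 - y + 2.
Note: deg(f) ≤ deg(F) = 2; strict inequality happens when F is divisible by Z (lost terms).


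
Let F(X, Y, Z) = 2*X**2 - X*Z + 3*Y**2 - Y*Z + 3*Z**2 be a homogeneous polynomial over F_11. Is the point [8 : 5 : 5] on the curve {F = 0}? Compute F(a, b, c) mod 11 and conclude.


F(8,5,5) ≡ 4 (mod 11); P is NOT on the curve.

Evaluate F(8, 5, 5) term-by-term (mod 11).
  2*X**2 ↦ 2·64·1·1 = 128
  -X*Z ↦ -1·8·1·5 = -40
  3*Y**2 ↦ 3·1·25·1 = 75
  -Y*Z ↦ -1·1·5·5 = -25
  3*Z**2 ↦ 3·1·1·25 = 75
Sum: F(8, 5, 5) = (128) + (-40) + (75) + (-25) + (75) = 213.
Reducing mod 11: 213 ≡ 4 (mod 11).
Since F(a, b, c) ≡ 4 ≠ 0 (mod 11), P does NOT lie on the curve.


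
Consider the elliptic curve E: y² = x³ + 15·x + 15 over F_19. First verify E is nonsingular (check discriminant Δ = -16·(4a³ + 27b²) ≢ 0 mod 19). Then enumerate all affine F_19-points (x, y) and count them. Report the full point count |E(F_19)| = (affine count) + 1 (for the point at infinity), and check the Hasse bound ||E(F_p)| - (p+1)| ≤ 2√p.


Affine points = {(3, 7), (3, 12), (4, 5), (4, 14), (5, 5), (5, 14), (6, 6), (6, 13), (7, 8), (7, 11), (8, 1), (8, 18), (9, 9), (9, 10), (10, 5), (10, 14), (12, 2), (12, 17), (14, 9), (14, 10), (15, 9), (15, 10), (16, 0)}; affine count = 23; |E(F_19)| = 24.

Discriminant check: Δ ∝ 4a³ + 27b² = 4·15³ + 27·15² = 4·3375 + 27·225 ≡ 5 (mod 19). Nonzero ⇒ E is nonsingular.
For each x ∈ F_19, compute rhs = x³ + 15·x + 15 mod 19, then count y ∈ F_19 with y² ≡ rhs.
  x = 0: rhs = 15, matching y values: none (0 points).
  x = 1: rhs = 12, matching y values: none (0 points).
  x = 2: rhs = 15, matching y values: none (0 points).
  x = 3: rhs = 11, matching y values: 7, 12 (2 points).
  x = 4: rhs = 6, matching y values: 5, 14 (2 points).
  x = 5: rhs = 6, matching y values: 5, 14 (2 points).
  x = 6: rhs = 17, matching y values: 6, 13 (2 points).
  x = 7: rhs = 7, matching y values: 8, 11 (2 points).
  x = 8: rhs = 1, matching y values: 1, 18 (2 points).
  x = 9: rhs = 5, matching y values: 9, 10 (2 points).
  x = 10: rhs = 6, matching y values: 5, 14 (2 points).
  x = 11: rhs = 10, matching y values: none (0 points).
  x = 12: rhs = 4, matching y values: 2, 17 (2 points).
  x = 13: rhs = 13, matching y values: none (0 points).
  x = 14: rhs = 5, matching y values: 9, 10 (2 points).
  x = 15: rhs = 5, matching y values: 9, 10 (2 points).
  x = 16: rhs = 0, matching y values: 0 (1 points).
  x = 17: rhs = 15, matching y values: none (0 points).
  x = 18: rhs = 18, matching y values: none (0 points).
Total affine count: 23.
Full point count |E(F_19)| = 23 + 1 = 24.
Hasse bound: |24 − (19+1)| = |4| = 4 ≤ 2√19 ≈ 8.7178 ✓.


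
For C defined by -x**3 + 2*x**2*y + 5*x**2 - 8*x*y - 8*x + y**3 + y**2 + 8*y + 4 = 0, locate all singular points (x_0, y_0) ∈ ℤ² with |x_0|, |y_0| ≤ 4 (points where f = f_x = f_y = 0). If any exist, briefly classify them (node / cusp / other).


Singular points: {(2, 0)}; classification: node.

Compute partial derivatives:
  f_x = -3*x**2 + 4*x*y + 10*x - 8*y - 8.
  f_y = 2*x**2 - 8*x + 3*y**2 + 2*y + 8.
Scan x_0 ∈ {−4, ..., 4}. For each x_0, f_y(x_0, y) is a polynomial in y; find its integer roots y ∈ {−4, ..., 4}, then test f_x and f at those candidates.
  x = -4: f_y(-4, y) = 3*y**2 + 2*y + 72; no integer root y with |y| ≤ 4.
  x = -3: f_y(-3, y) = 3*y**2 + 2*y + 50; no integer root y with |y| ≤ 4.
  x = -2: f_y(-2, y) = 3*y**2 + 2*y + 32; no integer root y with |y| ≤ 4.
  x = -1: f_y(-1, y) = 3*y**2 + 2*y + 18; no integer root y with |y| ≤ 4.
  x = 0: f_y(0, y) = 3*y**2 + 2*y + 8; no integer root y with |y| ≤ 4.
  x = 1: f_y(1, y) = 3*y**2 + 2*y + 2; no integer root y with |y| ≤ 4.
  x = 2: f_y(2, y) = 3*y**2 + 2*y; vanishes at y ∈ {0}. (2, 0): f_x = 0, f = 0 — SINGULAR.
  x = 3: f_y(3, y) = 3*y**2 + 2*y + 2; no integer root y with |y| ≤ 4.
  x = 4: f_y(4, y) = 3*y**2 + 2*y + 8; no integer root y with |y| ≤ 4.
Only singular point on the grid: (2, 0).
Classify: substitute x = 2 + u, y = 0 + v and expand: f = -u**3 + 2*u**2*v - u**2 + v**3 + v**2.
No constant or linear terms (consistent with a singular point). Quadratic part: -u**2 + v**2. Cubic part: -u**3 + 2*u**2*v + v**3.
The quadratic part v**2 - u**2 = (v − u)(v + u) splits into two distinct linear factors, so there are two distinct tangent lines y − 0 = ±(x − 2) — this is a node (ordinary double point).
Classification: node.


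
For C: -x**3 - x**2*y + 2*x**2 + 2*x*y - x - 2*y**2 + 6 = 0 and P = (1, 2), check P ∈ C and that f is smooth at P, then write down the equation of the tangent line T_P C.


Tangent line at P: 14 - 7*y = 0.

Step 1: f(1, 2) = 0, so P lies on C.
Step 2: partial derivatives
  f_x(x, y) = -3*x**2 - 2*x*y + 4*x + 2*y - 1, f_y(x, y) = -x**2 + 2*x - 4*y.
  f_x(P) = 0, f_y(P) = -7 (gradient nonzero, so P is smooth).
Step 3: tangent line at P: 0·(x − 1) + -7·(y − 2) = 0.
Expanding: 14 - 7*y = 0.


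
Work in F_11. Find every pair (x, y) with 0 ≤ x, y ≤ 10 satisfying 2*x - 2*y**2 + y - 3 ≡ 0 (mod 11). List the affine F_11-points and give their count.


Affine F_11-points: {(1, 8), (1, 9), (2, 1), (2, 5), (3, 7), (3, 10), (7, 0), (7, 6), (9, 3), (10, 2), (10, 4)}; count = 11.

For each of the 121 pairs (x, y) ∈ F_11², evaluate f(x, y) mod 11. Record the zeros.
  x = 0: [0↦8, 1↦7, 2↦2, 3↦4, 4↦2, 5↦7, 6↦8, 7↦5, 8↦9, 9↦9, 10↦5]  zeros at y ∈ ∅
  x = 1: [0↦10, 1↦9, 2↦4, 3↦6, 4↦4, 5↦9, 6↦10, 7↦7, 8↦0, 9↦0, 10↦7]  zeros at y ∈ {8, 9}
  x = 2: [0↦1, 1↦0, 2↦6, 3↦8, 4↦6, 5↦0, 6↦1, 7↦9, 8↦2, 9↦2, 10↦9]  zeros at y ∈ {1, 5}
  x = 3: [0↦3, 1↦2, 2↦8, 3↦10, 4↦8, 5↦2, 6↦3, 7↦0, 8↦4, 9↦4, 10↦0]  zeros at y ∈ {7, 10}
  x = 4: [0↦5, 1↦4, 2↦10, 3↦1, 4↦10, 5↦4, 6↦5, 7↦2, 8↦6, 9↦6, 10↦2]  zeros at y ∈ ∅
  x = 5: [0↦7, 1↦6, 2↦1, 3↦3, 4↦1, 5↦6, 6↦7, 7↦4, 8↦8, 9↦8, 10↦4]  zeros at y ∈ ∅
  x = 6: [0↦9, 1↦8, 2↦3, 3↦5, 4↦3, 5↦8, 6↦9, 7↦6, 8↦10, 9↦10, 10↦6]  zeros at y ∈ ∅
  x = 7: [0↦0, 1↦10, 2↦5, 3↦7, 4↦5, 5↦10, 6↦0, 7↦8, 8↦1, 9↦1, 10↦8]  zeros at y ∈ {0, 6}
  x = 8: [0↦2, 1↦1, 2↦7, 3↦9, 4↦7, 5↦1, 6↦2, 7↦10, 8↦3, 9↦3, 10↦10]  zeros at y ∈ ∅
  x = 9: [0↦4, 1↦3, 2↦9, 3↦0, 4↦9, 5↦3, 6↦4, 7↦1, 8↦5, 9↦5, 10↦1]  zeros at y ∈ {3}
  x = 10: [0↦6, 1↦5, 2↦0, 3↦2, 4↦0, 5↦5, 6↦6, 7↦3, 8↦7, 9↦7, 10↦3]  zeros at y ∈ {2, 4}
Collecting zeros: affine points = {(1, 8), (1, 9), (2, 1), (2, 5), (3, 7), (3, 10), (7, 0), (7, 6), (9, 3), (10, 2), (10, 4)}.
Total count |C(F_11)_aff| = 11.


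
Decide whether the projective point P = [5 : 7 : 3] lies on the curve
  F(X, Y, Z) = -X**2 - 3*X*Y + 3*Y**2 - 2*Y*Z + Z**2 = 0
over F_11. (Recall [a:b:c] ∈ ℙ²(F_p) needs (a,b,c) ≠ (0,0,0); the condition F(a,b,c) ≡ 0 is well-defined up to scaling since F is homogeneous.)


F(5,7,3) ≡ 6 (mod 11); P is NOT on the curve.

Evaluate F(5, 7, 3) term-by-term (mod 11).
  -X**2 ↦ -1·25·1·1 = -25
  -3*X*Y ↦ -3·5·7·1 = -105
  3*Y**2 ↦ 3·1·49·1 = 147
  -2*Y*Z ↦ -2·1·7·3 = -42
  Z**2 ↦ 1·1·1·9 = 9
Sum: F(5, 7, 3) = (-25) + (-105) + (147) + (-42) + (9) = -16.
Reducing mod 11: -16 ≡ 6 (mod 11).
Since F(a, b, c) ≡ 6 ≠ 0 (mod 11), P does NOT lie on the curve.


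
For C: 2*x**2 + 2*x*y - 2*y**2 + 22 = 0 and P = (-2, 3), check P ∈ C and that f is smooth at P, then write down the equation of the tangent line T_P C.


Tangent line at P: -2*x - 16*y + 44 = 0.

Step 1: f(-2, 3) = 0, so P lies on C.
Step 2: partial derivatives
  f_x(x, y) = 4*x + 2*y, f_y(x, y) = 2*x - 4*y.
  f_x(P) = -2, f_y(P) = -16 (gradient nonzero, so P is smooth).
Step 3: tangent line at P: -2·(x − -2) + -16·(y − 3) = 0.
Expanding: -2*x - 16*y + 44 = 0.


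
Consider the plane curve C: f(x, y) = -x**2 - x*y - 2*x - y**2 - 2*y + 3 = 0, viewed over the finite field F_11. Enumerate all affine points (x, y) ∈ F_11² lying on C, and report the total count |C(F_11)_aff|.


Affine F_11-points: {(0, 1), (0, 8), (1, 0), (1, 8), (5, 6), (5, 9), (6, 5), (6, 9), (8, 0), (8, 1), (9, 5), (9, 6)}; count = 12.

For each of the 121 pairs (x, y) ∈ F_11², evaluate f(x, y) mod 11. Record the zeros.
  x = 0: [0↦3, 1↦0, 2↦6, 3↦10, 4↦1, 5↦1, 6↦10, 7↦6, 8↦0, 9↦3, 10↦4]  zeros at y ∈ {1, 8}
  x = 1: [0↦0, 1↦7, 2↦1, 3↦4, 4↦5, 5↦4, 6↦1, 7↦7, 8↦0, 9↦2, 10↦2]  zeros at y ∈ {0, 8}
  x = 2: [0↦6, 1↦1, 2↦5, 3↦7, 4↦7, 5↦5, 6↦1, 7↦6, 8↦9, 9↦10, 10↦9]  zeros at y ∈ ∅
  x = 3: [0↦10, 1↦4, 2↦7, 3↦8, 4↦7, 5↦4, 6↦10, 7↦3, 8↦5, 9↦5, 10↦3]  zeros at y ∈ ∅
  x = 4: [0↦1, 1↦5, 2↦7, 3↦7, 4↦5, 5↦1, 6↦6, 7↦9, 8↦10, 9↦9, 10↦6]  zeros at y ∈ ∅
  x = 5: [0↦1, 1↦4, 2↦5, 3↦4, 4↦1, 5↦7, 6↦0, 7↦2, 8↦2, 9↦0, 10↦7]  zeros at y ∈ {6, 9}
  x = 6: [0↦10, 1↦1, 2↦1, 3↦10, 4↦6, 5↦0, 6↦3, 7↦4, 8↦3, 9↦0, 10↦6]  zeros at y ∈ {5, 9}
  x = 7: [0↦6, 1↦7, 2↦6, 3↦3, 4↦9, 5↦2, 6↦4, 7↦4, 8↦2, 9↦9, 10↦3]  zeros at y ∈ ∅
  x = 8: [0↦0, 1↦0, 2↦9, 3↦5, 4↦10, 5↦2, 6↦3, 7↦2, 8↦10, 9↦5, 10↦9]  zeros at y ∈ {0, 1}
  x = 9: [0↦3, 1↦2, 2↦10, 3↦5, 4↦9, 5↦0, 6↦0, 7↦9, 8↦5, 9↦10, 10↦2]  zeros at y ∈ {5, 6}
  x = 10: [0↦4, 1↦2, 2↦9, 3↦3, 4↦6, 5↦7, 6↦6, 7↦3, 8↦9, 9↦2, 10↦4]  zeros at y ∈ ∅
Collecting zeros: affine points = {(0, 1), (0, 8), (1, 0), (1, 8), (5, 6), (5, 9), (6, 5), (6, 9), (8, 0), (8, 1), (9, 5), (9, 6)}.
Total count |C(F_11)_aff| = 12.


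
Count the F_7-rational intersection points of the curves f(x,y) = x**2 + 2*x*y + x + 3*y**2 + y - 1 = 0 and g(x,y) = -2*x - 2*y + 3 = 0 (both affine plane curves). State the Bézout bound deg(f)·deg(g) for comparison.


Common zeros: ∅; count = 0; Bézout bound = 2.

deg(f) = 2, deg(g) = 1, so Bézout bound = 2.
Scan x ∈ F_7. For each x, list the y ∈ F_7 with f(x, y) ≡ 0 and those with g(x, y) ≡ 0 (mod 7); the common zeros in that column are the intersection.
  x = 0: f ≡ 0 at y ∈ ∅; g ≡ 0 at y ∈ {5}; common: ∅.
  x = 1: f ≡ 0 at y ∈ {1, 5}; g ≡ 0 at y ∈ {4}; common: ∅.
  x = 2: f ≡ 0 at y ∈ {5}; g ≡ 0 at y ∈ {3}; common: ∅.
  x = 3: f ≡ 0 at y ∈ {1, 6}; g ≡ 0 at y ∈ {2}; common: ∅.
  x = 4: f ≡ 0 at y ∈ {2}; g ≡ 0 at y ∈ {1}; common: ∅.
  x = 5: f ≡ 0 at y ∈ {2, 6}; g ≡ 0 at y ∈ {0}; common: ∅.
  x = 6: f ≡ 0 at y ∈ ∅; g ≡ 0 at y ∈ {6}; common: ∅.
Collecting: common zeros = ∅, so the count is 0.
Comparison with the Bézout bound: 0 ≤ 2 = deg(f)·deg(g), as expected for curves with no common component (the affine F_7-count falls short of the bound because intersections may lie at infinity, over extension fields, or carry multiplicity).


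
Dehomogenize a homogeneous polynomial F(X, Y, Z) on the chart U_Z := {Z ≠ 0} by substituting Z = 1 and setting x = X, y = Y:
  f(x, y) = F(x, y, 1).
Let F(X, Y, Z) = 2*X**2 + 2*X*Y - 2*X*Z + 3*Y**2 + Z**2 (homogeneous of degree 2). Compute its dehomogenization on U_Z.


f(x, y) = 2*x**2 + 2*x*y - 2*x + 3*y**2 + 1

On U_Z we set Z = 1. Each monomial c·X^i·Y^j·Z^k in F becomes c·x^i·y^j·1^k = c·x^i·y^j.
Substituting Z = 1: F(X, Y, 1) = 2*x**2 + 2*x*y - 2*x + 3*y**2 + 1.
Note: deg(f) ≤ deg(F) = 2; strict inequality happens when F is divisible by Z (lost terms).


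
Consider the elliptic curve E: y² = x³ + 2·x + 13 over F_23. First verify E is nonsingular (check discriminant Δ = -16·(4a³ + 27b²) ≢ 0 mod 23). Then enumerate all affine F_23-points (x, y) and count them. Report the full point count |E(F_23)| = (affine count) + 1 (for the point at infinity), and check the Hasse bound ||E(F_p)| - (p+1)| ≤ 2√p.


Affine points = {(0, 6), (0, 17), (1, 4), (1, 19), (2, 5), (2, 18), (3, 0), (4, 4), (4, 19), (7, 5), (7, 18), (8, 9), (8, 14), (9, 1), (9, 22), (11, 3), (11, 20), (14, 5), (14, 18), (16, 1), (16, 22), (18, 4), (18, 19), (20, 7), (20, 16), (21, 1), (21, 22)}; affine count = 27; |E(F_23)| = 28.

Discriminant check: Δ ∝ 4a³ + 27b² = 4·2³ + 27·13² = 4·8 + 27·169 ≡ 18 (mod 23). Nonzero ⇒ E is nonsingular.
For each x ∈ F_23, compute rhs = x³ + 2·x + 13 mod 23, then count y ∈ F_23 with y² ≡ rhs.
  x = 0: rhs = 13, matching y values: 6, 17 (2 points).
  x = 1: rhs = 16, matching y values: 4, 19 (2 points).
  x = 2: rhs = 2, matching y values: 5, 18 (2 points).
  x = 3: rhs = 0, matching y values: 0 (1 points).
  x = 4: rhs = 16, matching y values: 4, 19 (2 points).
  x = 5: rhs = 10, matching y values: none (0 points).
  x = 6: rhs = 11, matching y values: none (0 points).
  x = 7: rhs = 2, matching y values: 5, 18 (2 points).
  x = 8: rhs = 12, matching y values: 9, 14 (2 points).
  x = 9: rhs = 1, matching y values: 1, 22 (2 points).
  x = 10: rhs = 21, matching y values: none (0 points).
  x = 11: rhs = 9, matching y values: 3, 20 (2 points).
  x = 12: rhs = 17, matching y values: none (0 points).
  x = 13: rhs = 5, matching y values: none (0 points).
  x = 14: rhs = 2, matching y values: 5, 18 (2 points).
  x = 15: rhs = 14, matching y values: none (0 points).
  x = 16: rhs = 1, matching y values: 1, 22 (2 points).
  x = 17: rhs = 15, matching y values: none (0 points).
  x = 18: rhs = 16, matching y values: 4, 19 (2 points).
  x = 19: rhs = 10, matching y values: none (0 points).
  x = 20: rhs = 3, matching y values: 7, 16 (2 points).
  x = 21: rhs = 1, matching y values: 1, 22 (2 points).
  x = 22: rhs = 10, matching y values: none (0 points).
Total affine count: 27.
Full point count |E(F_23)| = 27 + 1 = 28.
Hasse bound: |28 − (23+1)| = |4| = 4 ≤ 2√23 ≈ 9.5917 ✓.


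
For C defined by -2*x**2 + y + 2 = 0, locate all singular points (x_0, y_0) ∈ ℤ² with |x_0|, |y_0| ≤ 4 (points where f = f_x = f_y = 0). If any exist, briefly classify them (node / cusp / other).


No singular points in the scanned grid; C is smooth there.

Compute partial derivatives:
  f_x = -4*x.
  f_y = 1.
f_y = 1 is a nonzero constant, so f_y never vanishes: no point (x, y) can satisfy f = f_x = f_y = 0. In particular no (x, y) ∈ {−4, ..., 4}² is singular; the curve is smooth.


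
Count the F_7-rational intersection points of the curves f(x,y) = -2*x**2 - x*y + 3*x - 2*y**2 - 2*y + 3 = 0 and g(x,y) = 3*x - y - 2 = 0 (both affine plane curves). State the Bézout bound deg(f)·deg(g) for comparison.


Common zeros: ∅; count = 0; Bézout bound = 2.

deg(f) = 2, deg(g) = 1, so Bézout bound = 2.
Scan x ∈ F_7. For each x, list the y ∈ F_7 with f(x, y) ≡ 0 and those with g(x, y) ≡ 0 (mod 7); the common zeros in that column are the intersection.
  x = 0: f ≡ 0 at y ∈ {3}; g ≡ 0 at y ∈ {5}; common: ∅.
  x = 1: f ≡ 0 at y ∈ ∅; g ≡ 0 at y ∈ {1}; common: ∅.
  x = 2: f ≡ 0 at y ∈ ∅; g ≡ 0 at y ∈ {4}; common: ∅.
  x = 3: f ≡ 0 at y ∈ ∅; g ≡ 0 at y ∈ {0}; common: ∅.
  x = 4: f ≡ 0 at y ∈ ∅; g ≡ 0 at y ∈ {3}; common: ∅.
  x = 5: f ≡ 0 at y ∈ ∅; g ≡ 0 at y ∈ {6}; common: ∅.
  x = 6: f ≡ 0 at y ∈ ∅; g ≡ 0 at y ∈ {2}; common: ∅.
Collecting: common zeros = ∅, so the count is 0.
Comparison with the Bézout bound: 0 ≤ 2 = deg(f)·deg(g), as expected for curves with no common component (the affine F_7-count falls short of the bound because intersections may lie at infinity, over extension fields, or carry multiplicity).


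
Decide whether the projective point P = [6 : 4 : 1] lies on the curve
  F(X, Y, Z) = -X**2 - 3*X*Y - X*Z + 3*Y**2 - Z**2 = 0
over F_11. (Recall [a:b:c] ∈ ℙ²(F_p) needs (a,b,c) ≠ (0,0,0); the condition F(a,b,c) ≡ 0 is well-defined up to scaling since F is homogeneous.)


F(6,4,1) ≡ 10 (mod 11); P is NOT on the curve.

Evaluate F(6, 4, 1) term-by-term (mod 11).
  -X**2 ↦ -1·36·1·1 = -36
  -3*X*Y ↦ -3·6·4·1 = -72
  -X*Z ↦ -1·6·1·1 = -6
  3*Y**2 ↦ 3·1·16·1 = 48
  -Z**2 ↦ -1·1·1·1 = -1
Sum: F(6, 4, 1) = (-36) + (-72) + (-6) + (48) + (-1) = -67.
Reducing mod 11: -67 ≡ 10 (mod 11).
Since F(a, b, c) ≡ 10 ≠ 0 (mod 11), P does NOT lie on the curve.


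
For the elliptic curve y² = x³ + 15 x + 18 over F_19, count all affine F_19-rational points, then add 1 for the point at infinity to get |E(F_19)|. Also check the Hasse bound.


Affine points = {(4, 3), (4, 16), (5, 3), (5, 16), (6, 1), (6, 18), (8, 2), (8, 17), (10, 3), (10, 16), (12, 8), (12, 11), (13, 4), (13, 15)}; affine count = 14; |E(F_19)| = 15.

Discriminant check: Δ ∝ 4a³ + 27b² = 4·15³ + 27·18² = 4·3375 + 27·324 ≡ 18 (mod 19). Nonzero ⇒ E is nonsingular.
For each x ∈ F_19, compute rhs = x³ + 15·x + 18 mod 19, then count y ∈ F_19 with y² ≡ rhs.
  x = 0: rhs = 18, matching y values: none (0 points).
  x = 1: rhs = 15, matching y values: none (0 points).
  x = 2: rhs = 18, matching y values: none (0 points).
  x = 3: rhs = 14, matching y values: none (0 points).
  x = 4: rhs = 9, matching y values: 3, 16 (2 points).
  x = 5: rhs = 9, matching y values: 3, 16 (2 points).
  x = 6: rhs = 1, matching y values: 1, 18 (2 points).
  x = 7: rhs = 10, matching y values: none (0 points).
  x = 8: rhs = 4, matching y values: 2, 17 (2 points).
  x = 9: rhs = 8, matching y values: none (0 points).
  x = 10: rhs = 9, matching y values: 3, 16 (2 points).
  x = 11: rhs = 13, matching y values: none (0 points).
  x = 12: rhs = 7, matching y values: 8, 11 (2 points).
  x = 13: rhs = 16, matching y values: 4, 15 (2 points).
  x = 14: rhs = 8, matching y values: none (0 points).
  x = 15: rhs = 8, matching y values: none (0 points).
  x = 16: rhs = 3, matching y values: none (0 points).
  x = 17: rhs = 18, matching y values: none (0 points).
  x = 18: rhs = 2, matching y values: none (0 points).
Total affine count: 14.
Full point count |E(F_19)| = 14 + 1 = 15.
Hasse bound: |15 − (19+1)| = |-5| = 5 ≤ 2√19 ≈ 8.7178 ✓.


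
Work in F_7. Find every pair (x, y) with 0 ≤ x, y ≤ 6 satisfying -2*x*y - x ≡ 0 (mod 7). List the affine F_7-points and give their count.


Affine F_7-points: {(0, 0), (0, 1), (0, 2), (0, 3), (0, 4), (0, 5), (0, 6), (1, 3), (2, 3), (3, 3), (4, 3), (5, 3), (6, 3)}; count = 13.

For each of the 49 pairs (x, y) ∈ F_7², evaluate f(x, y) mod 7. Record the zeros.
  x = 0: [0↦0, 1↦0, 2↦0, 3↦0, 4↦0, 5↦0, 6↦0]  zeros at y ∈ {0, 1, 2, 3, 4, 5, 6}
  x = 1: [0↦6, 1↦4, 2↦2, 3↦0, 4↦5, 5↦3, 6↦1]  zeros at y ∈ {3}
  x = 2: [0↦5, 1↦1, 2↦4, 3↦0, 4↦3, 5↦6, 6↦2]  zeros at y ∈ {3}
  x = 3: [0↦4, 1↦5, 2↦6, 3↦0, 4↦1, 5↦2, 6↦3]  zeros at y ∈ {3}
  x = 4: [0↦3, 1↦2, 2↦1, 3↦0, 4↦6, 5↦5, 6↦4]  zeros at y ∈ {3}
  x = 5: [0↦2, 1↦6, 2↦3, 3↦0, 4↦4, 5↦1, 6↦5]  zeros at y ∈ {3}
  x = 6: [0↦1, 1↦3, 2↦5, 3↦0, 4↦2, 5↦4, 6↦6]  zeros at y ∈ {3}
Collecting zeros: affine points = {(0, 0), (0, 1), (0, 2), (0, 3), (0, 4), (0, 5), (0, 6), (1, 3), (2, 3), (3, 3), (4, 3), (5, 3), (6, 3)}.
Total count |C(F_7)_aff| = 13.


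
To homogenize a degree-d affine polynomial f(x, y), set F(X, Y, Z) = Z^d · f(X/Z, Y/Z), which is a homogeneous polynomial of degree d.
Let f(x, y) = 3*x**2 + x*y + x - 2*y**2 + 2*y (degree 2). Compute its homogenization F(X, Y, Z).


F(X, Y, Z) = 3*X**2 + X*Y + X*Z - 2*Y**2 + 2*Y*Z

deg(f) = 2.
Substitute x = X/Z, y = Y/Z into f, then multiply by Z^2.
  monomial 3·x^2·y^0 ↦ 3·X^2·Y^0·Z^0.
  monomial 1·x^1·y^1 ↦ 1·X^1·Y^1·Z^0.
  monomial 1·x^1·y^0 ↦ 1·X^1·Y^0·Z^1.
  monomial -2·x^0·y^2 ↦ -2·X^0·Y^2·Z^0.
  monomial 2·x^0·y^1 ↦ 2·X^0·Y^1·Z^1.
Collecting: F(X, Y, Z) = 3*X**2 + X*Y + X*Z - 2*Y**2 + 2*Y*Z.


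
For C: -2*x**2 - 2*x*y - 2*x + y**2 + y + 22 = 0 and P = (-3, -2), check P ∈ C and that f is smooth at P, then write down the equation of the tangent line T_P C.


Tangent line at P: 14*x + 3*y + 48 = 0.

Step 1: f(-3, -2) = 0, so P lies on C.
Step 2: partial derivatives
  f_x(x, y) = -4*x - 2*y - 2, f_y(x, y) = -2*x + 2*y + 1.
  f_x(P) = 14, f_y(P) = 3 (gradient nonzero, so P is smooth).
Step 3: tangent line at P: 14·(x − -3) + 3·(y − -2) = 0.
Expanding: 14*x + 3*y + 48 = 0.


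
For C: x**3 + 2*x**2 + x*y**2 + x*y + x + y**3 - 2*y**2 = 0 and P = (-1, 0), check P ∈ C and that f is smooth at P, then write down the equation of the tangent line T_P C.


Tangent line at P: -y = 0.

Step 1: f(-1, 0) = 0, so P lies on C.
Step 2: partial derivatives
  f_x(x, y) = 3*x**2 + 4*x + y**2 + y + 1, f_y(x, y) = 2*x*y + x + 3*y**2 - 4*y.
  f_x(P) = 0, f_y(P) = -1 (gradient nonzero, so P is smooth).
Step 3: tangent line at P: 0·(x − -1) + -1·(y − 0) = 0.
Expanding: -y = 0.


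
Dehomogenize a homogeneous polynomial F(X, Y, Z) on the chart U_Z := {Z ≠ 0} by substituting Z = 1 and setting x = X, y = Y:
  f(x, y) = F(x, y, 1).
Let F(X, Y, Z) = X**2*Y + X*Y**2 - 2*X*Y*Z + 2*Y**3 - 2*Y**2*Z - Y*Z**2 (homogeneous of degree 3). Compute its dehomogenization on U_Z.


f(x, y) = x**2*y + x*y**2 - 2*x*y + 2*y**3 - 2*y**2 - y

On U_Z we set Z = 1. Each monomial c·X^i·Y^j·Z^k in F becomes c·x^i·y^j·1^k = c·x^i·y^j.
Substituting Z = 1: F(X, Y, 1) = x**2*y + x*y**2 - 2*x*y + 2*y**3 - 2*y**2 - y.
Note: deg(f) ≤ deg(F) = 3; strict inequality happens when F is divisible by Z (lost terms).


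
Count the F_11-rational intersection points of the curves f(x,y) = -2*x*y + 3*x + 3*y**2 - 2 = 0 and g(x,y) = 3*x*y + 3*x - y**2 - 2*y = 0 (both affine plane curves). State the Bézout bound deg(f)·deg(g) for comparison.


Common zeros: ∅; count = 0; Bézout bound = 4.

deg(f) = 2, deg(g) = 2, so Bézout bound = 4.
Scan x ∈ F_11. For each x, list the y ∈ F_11 with f(x, y) ≡ 0 and those with g(x, y) ≡ 0 (mod 11); the common zeros in that column are the intersection.
  x = 0: f ≡ 0 at y ∈ ∅; g ≡ 0 at y ∈ {0, 9}; common: ∅.
  x = 1: f ≡ 0 at y ∈ {3, 5}; g ≡ 0 at y ∈ ∅; common: ∅.
  x = 2: f ≡ 0 at y ∈ {6, 10}; g ≡ 0 at y ∈ ∅; common: ∅.
  x = 3: f ≡ 0 at y ∈ ∅; g ≡ 0 at y ∈ ∅; common: ∅.
  x = 4: f ≡ 0 at y ∈ ∅; g ≡ 0 at y ∈ {3, 7}; common: ∅.
  x = 5: f ≡ 0 at y ∈ ∅; g ≡ 0 at y ∈ {5, 8}; common: ∅.
  x = 6: f ≡ 0 at y ∈ ∅; g ≡ 0 at y ∈ {1, 4}; common: ∅.
  x = 7: f ≡ 0 at y ∈ {4, 8}; g ≡ 0 at y ∈ {2, 6}; common: ∅.
  x = 8: f ≡ 0 at y ∈ {0, 9}; g ≡ 0 at y ∈ ∅; common: ∅.
  x = 9: f ≡ 0 at y ∈ ∅; g ≡ 0 at y ∈ ∅; common: ∅.
  x = 10: f ≡ 0 at y ∈ {1, 2}; g ≡ 0 at y ∈ ∅; common: ∅.
Collecting: common zeros = ∅, so the count is 0.
Comparison with the Bézout bound: 0 ≤ 4 = deg(f)·deg(g), as expected for curves with no common component (the affine F_11-count falls short of the bound because intersections may lie at infinity, over extension fields, or carry multiplicity).
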